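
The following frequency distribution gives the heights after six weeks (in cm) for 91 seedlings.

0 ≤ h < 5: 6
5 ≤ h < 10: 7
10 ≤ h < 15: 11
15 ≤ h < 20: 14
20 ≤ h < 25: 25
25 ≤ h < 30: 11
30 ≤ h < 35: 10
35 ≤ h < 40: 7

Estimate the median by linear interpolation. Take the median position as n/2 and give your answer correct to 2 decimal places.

21.50

Cumulative frequencies: 6, 13, 24, 38, 63, 74, 84, 91
n = 91; position = n/2 = 45.5.
This falls in the class 20 ≤ h < 25: L = 20, F = 38, f = 25, h = 5.
Median ≈ 20 + ((45.5 − 38) / 25) × 5 = 21.5000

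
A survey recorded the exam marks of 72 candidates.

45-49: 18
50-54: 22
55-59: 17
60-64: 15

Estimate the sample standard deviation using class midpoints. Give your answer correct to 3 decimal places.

Midpoints: 47, 52, 57, 62
n = 72, Σfm = 3889, mean = 54.0139
Σfm² = 212143
Σf(m − x̄)² = Σfm² − (Σfm)²/n = 212143 − 3889²/72 = 2082.9861
Sample variance = 2082.9861 / 71 = 29.3378
Standard deviation = √29.3378 = 5.4164

5.416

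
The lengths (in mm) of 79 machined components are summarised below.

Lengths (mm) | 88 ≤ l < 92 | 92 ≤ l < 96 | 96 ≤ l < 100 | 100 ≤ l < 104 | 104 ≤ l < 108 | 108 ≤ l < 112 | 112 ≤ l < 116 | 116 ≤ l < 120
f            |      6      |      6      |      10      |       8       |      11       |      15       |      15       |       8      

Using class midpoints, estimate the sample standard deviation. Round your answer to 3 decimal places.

8.412

Midpoints: 90, 94, 98, 102, 106, 110, 114, 118
n = 79, Σfm = 8370, mean = 105.9494
Σfm² = 892316
Σf(m − x̄)² = Σfm² − (Σfm)²/n = 892316 − 8370²/79 = 5519.7975
Sample variance = 5519.7975 / 78 = 70.7666
Standard deviation = √70.7666 = 8.4123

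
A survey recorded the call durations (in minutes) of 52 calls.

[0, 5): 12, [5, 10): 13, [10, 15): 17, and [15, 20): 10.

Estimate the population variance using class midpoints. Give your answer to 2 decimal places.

27.39

Midpoints: 2.5, 7.5, 12.5, 17.5
n = 52, Σfm = 515, mean = 9.9038
Σfm² = 6525
Σf(m − x̄)² = Σfm² − (Σfm)²/n = 6525 − 515²/52 = 1424.5192
Population variance = 1424.5192 / 52 = 27.3946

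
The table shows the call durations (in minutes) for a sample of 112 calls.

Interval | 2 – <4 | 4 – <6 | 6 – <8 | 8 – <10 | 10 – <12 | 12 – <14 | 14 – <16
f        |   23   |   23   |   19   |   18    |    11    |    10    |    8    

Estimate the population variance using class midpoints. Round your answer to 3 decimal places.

Midpoints: 3, 5, 7, 9, 11, 13, 15
n = 112, Σfm = 850, mean = 7.5893
Σfm² = 7992
Σf(m − x̄)² = Σfm² − (Σfm)²/n = 7992 − 850²/112 = 1541.1071
Population variance = 1541.1071 / 112 = 13.7599

13.760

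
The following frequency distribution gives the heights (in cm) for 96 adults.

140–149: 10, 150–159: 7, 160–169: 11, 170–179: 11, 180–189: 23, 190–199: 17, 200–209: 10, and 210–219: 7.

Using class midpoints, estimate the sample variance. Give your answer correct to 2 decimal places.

404.74

Midpoints: 144.5, 154.5, 164.5, 174.5, 184.5, 194.5, 204.5, 214.5
n = 96, Σfm = 17352, mean = 180.7500
Σfm² = 3174824
Σf(m − x̄)² = Σfm² − (Σfm)²/n = 3174824 − 17352²/96 = 38450.0000
Sample variance = 38450.0000 / 95 = 404.7368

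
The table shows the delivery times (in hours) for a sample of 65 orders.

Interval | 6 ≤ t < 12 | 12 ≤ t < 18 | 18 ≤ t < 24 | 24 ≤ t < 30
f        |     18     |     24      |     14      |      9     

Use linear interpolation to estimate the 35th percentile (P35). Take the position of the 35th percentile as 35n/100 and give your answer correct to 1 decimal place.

Cumulative frequencies: 18, 42, 56, 65
n = 65; position = 35n/100 = 22.75.
This falls in the class 12 ≤ t < 18: L = 12, F = 18, f = 24, h = 6.
35th percentile ≈ 12 + ((22.75 − 18) / 24) × 6 = 13.1875

13.2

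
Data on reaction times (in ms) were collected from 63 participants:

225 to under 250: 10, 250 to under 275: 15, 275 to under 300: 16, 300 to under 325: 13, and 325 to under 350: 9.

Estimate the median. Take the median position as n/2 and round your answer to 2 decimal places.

285.16

Cumulative frequencies: 10, 25, 41, 54, 63
n = 63; position = n/2 = 31.5.
This falls in the class 275 to under 300: L = 275, F = 25, f = 16, h = 25.
Median ≈ 275 + ((31.5 − 25) / 16) × 25 = 285.1562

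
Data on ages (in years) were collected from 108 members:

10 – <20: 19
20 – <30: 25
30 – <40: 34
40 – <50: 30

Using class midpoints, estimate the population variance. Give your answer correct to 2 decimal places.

111.96

Midpoints: 15, 25, 35, 45
n = 108, Σfm = 3450, mean = 31.9444
Σfm² = 122300
Σf(m − x̄)² = Σfm² − (Σfm)²/n = 122300 − 3450²/108 = 12091.6667
Population variance = 12091.6667 / 108 = 111.9599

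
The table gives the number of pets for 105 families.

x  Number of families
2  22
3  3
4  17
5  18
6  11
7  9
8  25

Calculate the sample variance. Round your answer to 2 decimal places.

4.78

Values: 2, 3, 4, 5, 6, 7, 8
n = 105, Σfx = 540, mean = 5.1429
Σfx² = 3274
Σf(x − x̄)² = Σfx² − (Σfx)²/n = 3274 − 540²/105 = 496.8571
Sample variance = 496.8571 / 104 = 4.7775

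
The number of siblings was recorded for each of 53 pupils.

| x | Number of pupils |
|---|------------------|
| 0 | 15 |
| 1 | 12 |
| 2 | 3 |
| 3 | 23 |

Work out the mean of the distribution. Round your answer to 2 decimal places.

1.64

Values: 0, 1, 2, 3
Σfx = 15×0 + 12×1 + 3×2 + 23×3 = 87
n = Σf = 53
Mean = 87 / 53 = 1.6415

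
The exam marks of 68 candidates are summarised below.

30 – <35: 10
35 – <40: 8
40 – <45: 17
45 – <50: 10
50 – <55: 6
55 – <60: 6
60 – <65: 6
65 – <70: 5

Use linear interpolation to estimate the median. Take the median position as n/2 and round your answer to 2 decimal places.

44.71

Cumulative frequencies: 10, 18, 35, 45, 51, 57, 63, 68
n = 68; position = n/2 = 34.
This falls in the class 40 – <45: L = 40, F = 18, f = 17, h = 5.
Median ≈ 40 + ((34 − 18) / 17) × 5 = 44.7059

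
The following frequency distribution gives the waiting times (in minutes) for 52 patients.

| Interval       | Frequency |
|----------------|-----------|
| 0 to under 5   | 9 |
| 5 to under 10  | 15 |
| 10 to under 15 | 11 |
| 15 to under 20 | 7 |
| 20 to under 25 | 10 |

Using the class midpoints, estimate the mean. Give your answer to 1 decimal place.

11.9

Midpoints: 2.5, 7.5, 12.5, 17.5, 22.5
Σfm = 9×2.5 + 15×7.5 + 11×12.5 + 7×17.5 + 10×22.5 = 620
n = Σf = 52
Mean = 620 / 52 = 11.9231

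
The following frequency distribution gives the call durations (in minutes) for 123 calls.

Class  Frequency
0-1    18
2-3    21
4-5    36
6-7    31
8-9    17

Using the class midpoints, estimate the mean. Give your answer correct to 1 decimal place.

4.6

Midpoints: 0.5, 2.5, 4.5, 6.5, 8.5
Σfm = 18×0.5 + 21×2.5 + 36×4.5 + 31×6.5 + 17×8.5 = 569.5
n = Σf = 123
Mean = 569.5 / 123 = 4.6301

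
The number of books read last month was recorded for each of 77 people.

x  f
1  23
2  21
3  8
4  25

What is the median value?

2

Cumulative frequencies: 23, 44, 52, 77
n = 77, so the median is the value in position (n+1)/2 = 39.
Position 39 falls at value 2.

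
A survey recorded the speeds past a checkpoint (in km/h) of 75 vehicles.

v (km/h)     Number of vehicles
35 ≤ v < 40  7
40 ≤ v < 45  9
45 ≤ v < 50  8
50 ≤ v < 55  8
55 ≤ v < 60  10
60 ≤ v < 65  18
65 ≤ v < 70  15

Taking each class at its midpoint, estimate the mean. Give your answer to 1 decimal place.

55.4

Midpoints: 37.5, 42.5, 47.5, 52.5, 57.5, 62.5, 67.5
Σfm = 7×37.5 + 9×42.5 + 8×47.5 + 8×52.5 + 10×57.5 + 18×62.5 + 15×67.5 = 4157.5
n = Σf = 75
Mean = 4157.5 / 75 = 55.4333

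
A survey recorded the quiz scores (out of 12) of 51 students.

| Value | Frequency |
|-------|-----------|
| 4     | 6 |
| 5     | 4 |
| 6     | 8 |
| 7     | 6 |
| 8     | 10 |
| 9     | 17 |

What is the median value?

8

Cumulative frequencies: 6, 10, 18, 24, 34, 51
n = 51, so the median is the value in position (n+1)/2 = 26.
Position 26 falls at value 8.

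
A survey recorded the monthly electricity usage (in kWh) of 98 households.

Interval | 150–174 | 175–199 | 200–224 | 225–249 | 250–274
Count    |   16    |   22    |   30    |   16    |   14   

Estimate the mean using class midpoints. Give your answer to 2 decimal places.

Midpoints: 162, 187, 212, 237, 262
Σfm = 16×162 + 22×187 + 30×212 + 16×237 + 14×262 = 20526
n = Σf = 98
Mean = 20526 / 98 = 209.4490

209.45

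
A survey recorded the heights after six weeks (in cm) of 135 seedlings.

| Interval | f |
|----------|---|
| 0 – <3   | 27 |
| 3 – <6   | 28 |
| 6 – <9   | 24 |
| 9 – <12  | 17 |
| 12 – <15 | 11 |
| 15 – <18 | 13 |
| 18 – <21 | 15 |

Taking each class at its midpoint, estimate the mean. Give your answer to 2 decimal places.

Midpoints: 1.5, 4.5, 7.5, 10.5, 13.5, 16.5, 19.5
Σfm = 27×1.5 + 28×4.5 + 24×7.5 + 17×10.5 + 11×13.5 + 13×16.5 + 15×19.5 = 1180.5
n = Σf = 135
Mean = 1180.5 / 135 = 8.7444

8.74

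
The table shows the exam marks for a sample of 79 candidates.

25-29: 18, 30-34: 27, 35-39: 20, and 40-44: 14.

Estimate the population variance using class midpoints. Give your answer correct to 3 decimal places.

26.142

Midpoints: 27, 32, 37, 42
n = 79, Σfm = 2678, mean = 33.8987
Σfm² = 92846
Σf(m − x̄)² = Σfm² − (Σfm)²/n = 92846 − 2678²/79 = 2065.1899
Population variance = 2065.1899 / 79 = 26.1416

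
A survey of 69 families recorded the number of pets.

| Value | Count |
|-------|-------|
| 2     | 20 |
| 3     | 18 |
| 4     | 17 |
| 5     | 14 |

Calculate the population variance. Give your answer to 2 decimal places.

Values: 2, 3, 4, 5
n = 69, Σfx = 232, mean = 3.3623
Σfx² = 864
Σf(x − x̄)² = Σfx² − (Σfx)²/n = 864 − 232²/69 = 83.9420
Population variance = 83.9420 / 69 = 1.2166

1.22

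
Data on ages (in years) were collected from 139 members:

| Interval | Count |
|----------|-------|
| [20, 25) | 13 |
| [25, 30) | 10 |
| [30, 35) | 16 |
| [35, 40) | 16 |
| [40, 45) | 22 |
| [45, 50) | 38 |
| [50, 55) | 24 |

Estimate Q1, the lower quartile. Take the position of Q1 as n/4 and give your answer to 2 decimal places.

33.67

Cumulative frequencies: 13, 23, 39, 55, 77, 115, 139
n = 139; position = n/4 = 34.75.
This falls in the class [30, 35): L = 30, F = 23, f = 16, h = 5.
Lower quartile ≈ 30 + ((34.75 − 23) / 16) × 5 = 33.6719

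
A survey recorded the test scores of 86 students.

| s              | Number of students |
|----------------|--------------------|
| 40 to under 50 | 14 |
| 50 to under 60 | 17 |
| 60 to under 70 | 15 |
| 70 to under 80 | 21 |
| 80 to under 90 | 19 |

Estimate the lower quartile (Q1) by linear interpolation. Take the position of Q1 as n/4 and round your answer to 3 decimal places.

54.412

Cumulative frequencies: 14, 31, 46, 67, 86
n = 86; position = n/4 = 21.5.
This falls in the class 50 to under 60: L = 50, F = 14, f = 17, h = 10.
Lower quartile ≈ 50 + ((21.5 − 14) / 17) × 10 = 54.4118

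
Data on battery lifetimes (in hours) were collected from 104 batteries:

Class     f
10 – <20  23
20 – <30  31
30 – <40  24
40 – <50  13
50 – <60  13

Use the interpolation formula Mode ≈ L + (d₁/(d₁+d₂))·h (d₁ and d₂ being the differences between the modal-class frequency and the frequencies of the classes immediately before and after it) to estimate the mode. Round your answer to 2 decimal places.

25.33

Modal class: 20 – <30 (highest frequency 31).
d₁ = 31 − 23 = 8, d₂ = 31 − 24 = 7
Mode ≈ 20 + (8/(8+7)) × 10 = 20 + 5.3333 = 25.3333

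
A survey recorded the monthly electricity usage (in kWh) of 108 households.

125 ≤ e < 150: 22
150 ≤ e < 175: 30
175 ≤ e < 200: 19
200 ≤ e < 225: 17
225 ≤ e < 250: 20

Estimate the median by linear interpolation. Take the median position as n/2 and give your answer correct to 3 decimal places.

177.632

Cumulative frequencies: 22, 52, 71, 88, 108
n = 108; position = n/2 = 54.
This falls in the class 175 ≤ e < 200: L = 175, F = 52, f = 19, h = 25.
Median ≈ 175 + ((54 − 52) / 19) × 25 = 177.6316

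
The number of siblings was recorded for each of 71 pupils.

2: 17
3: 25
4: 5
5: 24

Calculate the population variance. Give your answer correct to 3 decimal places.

1.405

Values: 2, 3, 4, 5
n = 71, Σfx = 249, mean = 3.5070
Σfx² = 973
Σf(x − x̄)² = Σfx² − (Σfx)²/n = 973 − 249²/71 = 99.7465
Population variance = 99.7465 / 71 = 1.4049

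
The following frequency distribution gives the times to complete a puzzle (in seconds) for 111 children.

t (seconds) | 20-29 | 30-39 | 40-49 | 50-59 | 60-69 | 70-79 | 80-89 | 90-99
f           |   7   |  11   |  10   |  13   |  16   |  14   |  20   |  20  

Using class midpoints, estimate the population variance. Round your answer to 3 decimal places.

Midpoints: 24.5, 34.5, 44.5, 54.5, 64.5, 74.5, 84.5, 94.5
n = 111, Σfm = 7359.5, mean = 66.3018
Σfm² = 541387.75
Σf(m − x̄)² = Σfm² − (Σfm)²/n = 541387.75 − 7359.5²/111 = 53439.6396
Population variance = 53439.6396 / 111 = 481.4382

481.438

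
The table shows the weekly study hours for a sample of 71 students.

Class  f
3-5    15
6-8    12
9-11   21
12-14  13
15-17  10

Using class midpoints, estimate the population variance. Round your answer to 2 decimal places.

15.70

Midpoints: 4, 7, 10, 13, 16
n = 71, Σfm = 683, mean = 9.6197
Σfm² = 7685
Σf(m − x̄)² = Σfm² − (Σfm)²/n = 7685 − 683²/71 = 1114.7324
Population variance = 1114.7324 / 71 = 15.7005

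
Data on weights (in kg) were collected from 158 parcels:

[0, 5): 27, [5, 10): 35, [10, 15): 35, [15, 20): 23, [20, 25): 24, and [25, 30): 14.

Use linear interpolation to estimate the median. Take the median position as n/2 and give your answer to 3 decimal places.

Cumulative frequencies: 27, 62, 97, 120, 144, 158
n = 158; position = n/2 = 79.
This falls in the class [10, 15): L = 10, F = 62, f = 35, h = 5.
Median ≈ 10 + ((79 − 62) / 35) × 5 = 12.4286

12.429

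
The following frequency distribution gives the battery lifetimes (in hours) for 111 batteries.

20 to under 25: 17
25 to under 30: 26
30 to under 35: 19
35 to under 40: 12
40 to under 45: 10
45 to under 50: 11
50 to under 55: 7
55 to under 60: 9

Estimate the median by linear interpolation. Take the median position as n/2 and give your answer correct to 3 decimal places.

33.289

Cumulative frequencies: 17, 43, 62, 74, 84, 95, 102, 111
n = 111; position = n/2 = 55.5.
This falls in the class 30 to under 35: L = 30, F = 43, f = 19, h = 5.
Median ≈ 30 + ((55.5 − 43) / 19) × 5 = 33.2895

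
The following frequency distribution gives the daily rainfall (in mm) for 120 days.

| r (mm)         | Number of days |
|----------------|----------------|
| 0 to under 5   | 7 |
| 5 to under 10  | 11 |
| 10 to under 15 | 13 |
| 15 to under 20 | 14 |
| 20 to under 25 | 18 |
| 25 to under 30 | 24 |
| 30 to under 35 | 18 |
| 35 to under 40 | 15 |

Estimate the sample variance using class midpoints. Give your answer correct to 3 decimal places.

106.695

Midpoints: 2.5, 7.5, 12.5, 17.5, 22.5, 27.5, 32.5, 37.5
n = 120, Σfm = 2720, mean = 22.6667
Σfm² = 74350
Σf(m − x̄)² = Σfm² − (Σfm)²/n = 74350 − 2720²/120 = 12696.6667
Sample variance = 12696.6667 / 119 = 106.6947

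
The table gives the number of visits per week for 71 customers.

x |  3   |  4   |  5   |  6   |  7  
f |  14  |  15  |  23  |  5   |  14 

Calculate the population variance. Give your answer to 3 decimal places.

Values: 3, 4, 5, 6, 7
n = 71, Σfx = 345, mean = 4.8592
Σfx² = 1807
Σf(x − x̄)² = Σfx² − (Σfx)²/n = 1807 − 345²/71 = 130.5915
Population variance = 130.5915 / 71 = 1.8393

1.839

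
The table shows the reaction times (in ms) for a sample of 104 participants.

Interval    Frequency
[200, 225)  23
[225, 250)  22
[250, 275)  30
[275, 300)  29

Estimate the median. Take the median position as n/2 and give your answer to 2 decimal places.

255.83

Cumulative frequencies: 23, 45, 75, 104
n = 104; position = n/2 = 52.
This falls in the class [250, 275): L = 250, F = 45, f = 30, h = 25.
Median ≈ 250 + ((52 − 45) / 30) × 25 = 255.8333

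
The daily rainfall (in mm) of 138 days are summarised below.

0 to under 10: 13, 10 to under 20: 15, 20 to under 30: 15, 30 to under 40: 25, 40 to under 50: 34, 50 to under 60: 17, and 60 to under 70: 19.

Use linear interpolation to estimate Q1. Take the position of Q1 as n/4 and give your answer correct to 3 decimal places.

24.333

Cumulative frequencies: 13, 28, 43, 68, 102, 119, 138
n = 138; position = n/4 = 34.5.
This falls in the class 20 to under 30: L = 20, F = 28, f = 15, h = 10.
Lower quartile ≈ 20 + ((34.5 − 28) / 15) × 10 = 24.3333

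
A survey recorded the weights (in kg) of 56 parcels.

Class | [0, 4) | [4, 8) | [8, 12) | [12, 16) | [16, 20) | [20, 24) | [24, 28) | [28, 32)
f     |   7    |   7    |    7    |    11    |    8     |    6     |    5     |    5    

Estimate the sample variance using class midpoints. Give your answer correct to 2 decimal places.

Midpoints: 2, 6, 10, 14, 18, 22, 26, 30
n = 56, Σfm = 836, mean = 14.9286
Σfm² = 16512
Σf(m − x̄)² = Σfm² − (Σfm)²/n = 16512 − 836²/56 = 4031.7143
Sample variance = 4031.7143 / 55 = 73.3039

73.30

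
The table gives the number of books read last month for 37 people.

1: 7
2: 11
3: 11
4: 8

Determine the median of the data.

Cumulative frequencies: 7, 18, 29, 37
n = 37, so the median is the value in position (n+1)/2 = 19.
Position 19 falls at value 3.

3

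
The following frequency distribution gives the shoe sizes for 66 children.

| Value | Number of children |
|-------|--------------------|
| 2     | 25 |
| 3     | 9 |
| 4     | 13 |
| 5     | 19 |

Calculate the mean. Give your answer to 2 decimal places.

3.39

Values: 2, 3, 4, 5
Σfx = 25×2 + 9×3 + 13×4 + 19×5 = 224
n = Σf = 66
Mean = 224 / 66 = 3.3939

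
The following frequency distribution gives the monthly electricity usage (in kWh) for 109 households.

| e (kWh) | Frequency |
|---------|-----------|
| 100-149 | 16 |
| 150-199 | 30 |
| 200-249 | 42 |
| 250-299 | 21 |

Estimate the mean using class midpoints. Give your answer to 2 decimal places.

205.69

Midpoints: 124.5, 174.5, 224.5, 274.5
Σfm = 16×124.5 + 30×174.5 + 42×224.5 + 21×274.5 = 22420.5
n = Σf = 109
Mean = 22420.5 / 109 = 205.6927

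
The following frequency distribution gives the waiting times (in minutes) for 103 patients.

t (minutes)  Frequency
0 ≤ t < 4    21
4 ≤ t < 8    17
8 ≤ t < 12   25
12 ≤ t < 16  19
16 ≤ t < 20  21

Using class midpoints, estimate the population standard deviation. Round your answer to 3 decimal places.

Midpoints: 2, 6, 10, 14, 18
n = 103, Σfm = 1038, mean = 10.0777
Σfm² = 13724
Σf(m − x̄)² = Σfm² − (Σfm)²/n = 13724 − 1038²/103 = 3263.3786
Population variance = 3263.3786 / 103 = 31.6833
Standard deviation = √31.6833 = 5.6288

5.629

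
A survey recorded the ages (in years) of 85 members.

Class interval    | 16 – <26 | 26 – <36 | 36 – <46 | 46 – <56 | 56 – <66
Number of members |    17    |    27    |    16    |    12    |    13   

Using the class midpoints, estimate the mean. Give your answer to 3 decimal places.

38.294

Midpoints: 21, 31, 41, 51, 61
Σfm = 17×21 + 27×31 + 16×41 + 12×51 + 13×61 = 3255
n = Σf = 85
Mean = 3255 / 85 = 38.2941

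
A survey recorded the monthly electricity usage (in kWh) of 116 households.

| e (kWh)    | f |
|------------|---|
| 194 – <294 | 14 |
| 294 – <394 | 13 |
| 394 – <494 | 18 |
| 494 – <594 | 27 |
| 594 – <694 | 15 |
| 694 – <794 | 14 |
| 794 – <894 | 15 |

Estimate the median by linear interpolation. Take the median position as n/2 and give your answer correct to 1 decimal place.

542.1

Cumulative frequencies: 14, 27, 45, 72, 87, 101, 116
n = 116; position = n/2 = 58.
This falls in the class 494 – <594: L = 494, F = 45, f = 27, h = 100.
Median ≈ 494 + ((58 − 45) / 27) × 100 = 542.1481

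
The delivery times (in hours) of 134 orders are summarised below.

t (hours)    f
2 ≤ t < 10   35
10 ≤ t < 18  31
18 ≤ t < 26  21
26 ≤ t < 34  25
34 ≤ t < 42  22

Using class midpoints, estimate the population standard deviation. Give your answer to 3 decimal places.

Midpoints: 6, 14, 22, 30, 38
n = 134, Σfm = 2692, mean = 20.0896
Σfm² = 71768
Σf(m − x̄)² = Σfm² − (Σfm)²/n = 71768 − 2692²/134 = 17686.9254
Population variance = 17686.9254 / 134 = 131.9920
Standard deviation = √131.9920 = 11.4888

11.489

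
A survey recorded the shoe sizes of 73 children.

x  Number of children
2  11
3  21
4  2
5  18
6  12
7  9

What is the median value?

5

Cumulative frequencies: 11, 32, 34, 52, 64, 73
n = 73, so the median is the value in position (n+1)/2 = 37.
Position 37 falls at value 5.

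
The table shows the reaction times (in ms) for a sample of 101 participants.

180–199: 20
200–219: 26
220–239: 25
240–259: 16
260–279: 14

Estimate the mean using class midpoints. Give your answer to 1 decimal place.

225.1

Midpoints: 189.5, 209.5, 229.5, 249.5, 269.5
Σfm = 20×189.5 + 26×209.5 + 25×229.5 + 16×249.5 + 14×269.5 = 22739.5
n = Σf = 101
Mean = 22739.5 / 101 = 225.1436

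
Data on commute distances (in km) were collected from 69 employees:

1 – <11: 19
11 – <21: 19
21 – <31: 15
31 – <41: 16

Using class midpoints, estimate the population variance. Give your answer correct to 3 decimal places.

125.562

Midpoints: 6, 16, 26, 36
n = 69, Σfm = 1384, mean = 20.0580
Σfm² = 36424
Σf(m − x̄)² = Σfm² − (Σfm)²/n = 36424 − 1384²/69 = 8663.7681
Population variance = 8663.7681 / 69 = 125.5619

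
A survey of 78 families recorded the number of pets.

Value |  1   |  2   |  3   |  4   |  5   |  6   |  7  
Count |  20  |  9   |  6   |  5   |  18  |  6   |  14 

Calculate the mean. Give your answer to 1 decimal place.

3.8

Values: 1, 2, 3, 4, 5, 6, 7
Σfx = 20×1 + 9×2 + 6×3 + 5×4 + 18×5 + 6×6 + 14×7 = 300
n = Σf = 78
Mean = 300 / 78 = 3.8462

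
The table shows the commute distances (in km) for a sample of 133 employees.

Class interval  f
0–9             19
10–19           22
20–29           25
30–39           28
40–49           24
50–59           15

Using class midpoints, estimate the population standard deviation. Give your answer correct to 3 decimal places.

15.728

Midpoints: 4.5, 14.5, 24.5, 34.5, 44.5, 54.5
n = 133, Σfm = 3868.5, mean = 29.0865
Σfm² = 145423.25
Σf(m − x̄)² = Σfm² − (Σfm)²/n = 145423.25 − 3868.5²/133 = 32902.2556
Population variance = 32902.2556 / 133 = 247.3854
Standard deviation = √247.3854 = 15.7285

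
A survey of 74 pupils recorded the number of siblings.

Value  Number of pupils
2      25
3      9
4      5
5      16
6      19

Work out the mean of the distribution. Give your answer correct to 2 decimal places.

3.93

Values: 2, 3, 4, 5, 6
Σfx = 25×2 + 9×3 + 5×4 + 16×5 + 19×6 = 291
n = Σf = 74
Mean = 291 / 74 = 3.9324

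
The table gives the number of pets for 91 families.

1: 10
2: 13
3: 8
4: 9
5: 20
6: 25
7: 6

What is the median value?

5

Cumulative frequencies: 10, 23, 31, 40, 60, 85, 91
n = 91, so the median is the value in position (n+1)/2 = 46.
Position 46 falls at value 5.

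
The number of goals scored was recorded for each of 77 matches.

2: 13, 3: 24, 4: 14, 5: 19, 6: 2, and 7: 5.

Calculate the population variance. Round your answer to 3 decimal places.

1.898

Values: 2, 3, 4, 5, 6, 7
n = 77, Σfx = 296, mean = 3.8442
Σfx² = 1284
Σf(x − x̄)² = Σfx² − (Σfx)²/n = 1284 − 296²/77 = 146.1299
Population variance = 146.1299 / 77 = 1.8978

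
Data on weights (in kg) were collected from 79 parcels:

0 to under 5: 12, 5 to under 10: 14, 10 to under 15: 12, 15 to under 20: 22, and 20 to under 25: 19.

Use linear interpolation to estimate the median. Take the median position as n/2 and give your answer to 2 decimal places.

Cumulative frequencies: 12, 26, 38, 60, 79
n = 79; position = n/2 = 39.5.
This falls in the class 15 to under 20: L = 15, F = 38, f = 22, h = 5.
Median ≈ 15 + ((39.5 − 38) / 22) × 5 = 15.3409

15.34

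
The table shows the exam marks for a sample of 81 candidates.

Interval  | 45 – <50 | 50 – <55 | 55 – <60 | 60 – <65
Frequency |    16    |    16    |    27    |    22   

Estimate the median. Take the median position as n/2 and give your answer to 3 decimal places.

Cumulative frequencies: 16, 32, 59, 81
n = 81; position = n/2 = 40.5.
This falls in the class 55 – <60: L = 55, F = 32, f = 27, h = 5.
Median ≈ 55 + ((40.5 − 32) / 27) × 5 = 56.5741

56.574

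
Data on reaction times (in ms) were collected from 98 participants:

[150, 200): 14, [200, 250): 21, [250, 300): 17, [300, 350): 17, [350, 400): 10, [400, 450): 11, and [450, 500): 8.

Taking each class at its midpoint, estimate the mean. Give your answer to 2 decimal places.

Midpoints: 175, 225, 275, 325, 375, 425, 475
Σfm = 14×175 + 21×225 + 17×275 + 17×325 + 10×375 + 11×425 + 8×475 = 29600
n = Σf = 98
Mean = 29600 / 98 = 302.0408

302.04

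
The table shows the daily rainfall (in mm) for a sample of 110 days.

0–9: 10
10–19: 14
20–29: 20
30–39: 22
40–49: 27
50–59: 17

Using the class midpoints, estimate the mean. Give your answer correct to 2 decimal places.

Midpoints: 4.5, 14.5, 24.5, 34.5, 44.5, 54.5
Σfm = 10×4.5 + 14×14.5 + 20×24.5 + 22×34.5 + 27×44.5 + 17×54.5 = 3625
n = Σf = 110
Mean = 3625 / 110 = 32.9545

32.95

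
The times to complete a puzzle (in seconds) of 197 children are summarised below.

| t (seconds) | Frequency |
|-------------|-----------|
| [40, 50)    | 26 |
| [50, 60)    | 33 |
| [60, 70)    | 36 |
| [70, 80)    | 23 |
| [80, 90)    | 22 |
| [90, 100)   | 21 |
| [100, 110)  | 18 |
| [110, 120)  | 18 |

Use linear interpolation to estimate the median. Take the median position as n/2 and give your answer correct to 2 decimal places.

71.52

Cumulative frequencies: 26, 59, 95, 118, 140, 161, 179, 197
n = 197; position = n/2 = 98.5.
This falls in the class [70, 80): L = 70, F = 95, f = 23, h = 10.
Median ≈ 70 + ((98.5 − 95) / 23) × 10 = 71.5217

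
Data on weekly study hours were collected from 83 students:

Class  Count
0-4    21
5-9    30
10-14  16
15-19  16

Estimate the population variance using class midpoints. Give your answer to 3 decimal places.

27.776

Midpoints: 2, 7, 12, 17
n = 83, Σfm = 716, mean = 8.6265
Σfm² = 8482
Σf(m − x̄)² = Σfm² − (Σfm)²/n = 8482 − 716²/83 = 2305.4217
Population variance = 2305.4217 / 83 = 27.7762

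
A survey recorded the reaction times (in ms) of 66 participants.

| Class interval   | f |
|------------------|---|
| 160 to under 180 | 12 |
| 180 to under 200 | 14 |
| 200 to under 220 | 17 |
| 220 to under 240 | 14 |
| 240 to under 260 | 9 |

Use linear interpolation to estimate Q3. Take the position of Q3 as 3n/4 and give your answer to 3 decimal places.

229.286

Cumulative frequencies: 12, 26, 43, 57, 66
n = 66; position = 3n/4 = 49.5.
This falls in the class 220 to under 240: L = 220, F = 43, f = 14, h = 20.
Upper quartile ≈ 220 + ((49.5 − 43) / 14) × 20 = 229.2857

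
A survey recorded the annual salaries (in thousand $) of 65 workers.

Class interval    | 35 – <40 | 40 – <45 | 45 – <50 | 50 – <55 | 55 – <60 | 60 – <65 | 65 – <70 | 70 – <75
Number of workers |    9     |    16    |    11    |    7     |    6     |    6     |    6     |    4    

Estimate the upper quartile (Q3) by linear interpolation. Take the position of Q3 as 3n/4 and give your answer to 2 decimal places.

59.79

Cumulative frequencies: 9, 25, 36, 43, 49, 55, 61, 65
n = 65; position = 3n/4 = 48.75.
This falls in the class 55 – <60: L = 55, F = 43, f = 6, h = 5.
Upper quartile ≈ 55 + ((48.75 − 43) / 6) × 5 = 59.7917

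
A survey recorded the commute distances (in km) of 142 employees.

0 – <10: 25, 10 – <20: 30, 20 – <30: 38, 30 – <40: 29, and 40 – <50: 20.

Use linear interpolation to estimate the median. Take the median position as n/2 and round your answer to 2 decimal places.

Cumulative frequencies: 25, 55, 93, 122, 142
n = 142; position = n/2 = 71.
This falls in the class 20 – <30: L = 20, F = 55, f = 38, h = 10.
Median ≈ 20 + ((71 − 55) / 38) × 10 = 24.2105

24.21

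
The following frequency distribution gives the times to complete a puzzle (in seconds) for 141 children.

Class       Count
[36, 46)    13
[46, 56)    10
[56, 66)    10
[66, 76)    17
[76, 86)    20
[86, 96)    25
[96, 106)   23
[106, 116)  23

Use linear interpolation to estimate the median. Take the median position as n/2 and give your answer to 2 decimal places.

86.20

Cumulative frequencies: 13, 23, 33, 50, 70, 95, 118, 141
n = 141; position = n/2 = 70.5.
This falls in the class [86, 96): L = 86, F = 70, f = 25, h = 10.
Median ≈ 86 + ((70.5 − 70) / 25) × 10 = 86.2000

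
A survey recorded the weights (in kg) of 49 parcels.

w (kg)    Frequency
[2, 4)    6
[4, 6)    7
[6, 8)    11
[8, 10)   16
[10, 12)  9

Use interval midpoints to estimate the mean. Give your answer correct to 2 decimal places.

Midpoints: 3, 5, 7, 9, 11
Σfm = 6×3 + 7×5 + 11×7 + 16×9 + 9×11 = 373
n = Σf = 49
Mean = 373 / 49 = 7.6122

7.61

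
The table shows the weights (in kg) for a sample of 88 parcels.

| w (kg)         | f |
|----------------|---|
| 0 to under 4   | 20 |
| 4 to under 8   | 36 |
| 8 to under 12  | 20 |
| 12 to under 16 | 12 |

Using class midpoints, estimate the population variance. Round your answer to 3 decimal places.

14.810

Midpoints: 2, 6, 10, 14
n = 88, Σfm = 624, mean = 7.0909
Σfm² = 5728
Σf(m − x̄)² = Σfm² − (Σfm)²/n = 5728 − 624²/88 = 1303.2727
Population variance = 1303.2727 / 88 = 14.8099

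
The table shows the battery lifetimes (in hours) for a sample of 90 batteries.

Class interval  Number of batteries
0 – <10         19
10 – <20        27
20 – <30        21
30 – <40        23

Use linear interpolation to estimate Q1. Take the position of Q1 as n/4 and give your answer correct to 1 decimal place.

11.3

Cumulative frequencies: 19, 46, 67, 90
n = 90; position = n/4 = 22.5.
This falls in the class 10 – <20: L = 10, F = 19, f = 27, h = 10.
Lower quartile ≈ 10 + ((22.5 − 19) / 27) × 10 = 11.2963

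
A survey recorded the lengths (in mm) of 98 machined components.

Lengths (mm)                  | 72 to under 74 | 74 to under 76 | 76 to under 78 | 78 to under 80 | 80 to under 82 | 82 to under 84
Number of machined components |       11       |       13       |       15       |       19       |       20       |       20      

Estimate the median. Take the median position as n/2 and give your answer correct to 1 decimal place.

Cumulative frequencies: 11, 24, 39, 58, 78, 98
n = 98; position = n/2 = 49.
This falls in the class 78 to under 80: L = 78, F = 39, f = 19, h = 2.
Median ≈ 78 + ((49 − 39) / 19) × 2 = 79.0526

79.1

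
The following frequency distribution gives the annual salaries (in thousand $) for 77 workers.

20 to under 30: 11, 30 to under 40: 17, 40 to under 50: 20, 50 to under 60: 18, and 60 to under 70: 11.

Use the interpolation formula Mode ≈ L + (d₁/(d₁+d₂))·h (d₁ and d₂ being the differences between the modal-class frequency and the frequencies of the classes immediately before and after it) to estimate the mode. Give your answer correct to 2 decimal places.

46.00

Modal class: 40 to under 50 (highest frequency 20).
d₁ = 20 − 17 = 3, d₂ = 20 − 18 = 2
Mode ≈ 40 + (3/(3+2)) × 10 = 40 + 6.0000 = 46.0000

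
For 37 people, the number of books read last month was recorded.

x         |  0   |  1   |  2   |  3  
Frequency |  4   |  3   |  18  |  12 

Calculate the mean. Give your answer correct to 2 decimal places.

Values: 0, 1, 2, 3
Σfx = 4×0 + 3×1 + 18×2 + 12×3 = 75
n = Σf = 37
Mean = 75 / 37 = 2.0270

2.03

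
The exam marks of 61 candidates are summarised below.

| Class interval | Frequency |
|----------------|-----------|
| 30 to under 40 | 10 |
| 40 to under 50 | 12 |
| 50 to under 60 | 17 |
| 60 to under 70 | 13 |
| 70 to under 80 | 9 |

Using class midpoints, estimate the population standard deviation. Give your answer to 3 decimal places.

12.867

Midpoints: 35, 45, 55, 65, 75
n = 61, Σfm = 3345, mean = 54.8361
Σfm² = 193525
Σf(m − x̄)² = Σfm² − (Σfm)²/n = 193525 − 3345²/61 = 10098.3607
Population variance = 10098.3607 / 61 = 165.5469
Standard deviation = √165.5469 = 12.8665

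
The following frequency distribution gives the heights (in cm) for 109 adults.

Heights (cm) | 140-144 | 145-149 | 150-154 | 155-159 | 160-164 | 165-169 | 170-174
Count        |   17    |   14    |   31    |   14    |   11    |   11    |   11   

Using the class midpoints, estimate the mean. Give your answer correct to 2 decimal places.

154.98

Midpoints: 142, 147, 152, 157, 162, 167, 172
Σfm = 17×142 + 14×147 + 31×152 + 14×157 + 11×162 + 11×167 + 11×172 = 16893
n = Σf = 109
Mean = 16893 / 109 = 154.9817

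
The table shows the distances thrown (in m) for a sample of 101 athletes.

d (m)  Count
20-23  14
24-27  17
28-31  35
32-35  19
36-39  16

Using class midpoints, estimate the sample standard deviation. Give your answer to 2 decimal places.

4.99

Midpoints: 21.5, 25.5, 29.5, 33.5, 37.5
n = 101, Σfm = 3003.5, mean = 29.7376
Σfm² = 91807.25
Σf(m − x̄)² = Σfm² − (Σfm)²/n = 91807.25 − 3003.5²/101 = 2490.2970
Sample variance = 2490.2970 / 100 = 24.9030
Standard deviation = √24.9030 = 4.9903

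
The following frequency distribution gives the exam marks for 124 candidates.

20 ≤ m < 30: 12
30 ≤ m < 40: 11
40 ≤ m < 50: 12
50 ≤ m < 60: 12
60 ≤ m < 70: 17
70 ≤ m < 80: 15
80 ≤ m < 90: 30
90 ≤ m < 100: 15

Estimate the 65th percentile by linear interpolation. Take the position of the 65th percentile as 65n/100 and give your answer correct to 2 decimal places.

Cumulative frequencies: 12, 23, 35, 47, 64, 79, 109, 124
n = 124; position = 65n/100 = 80.6.
This falls in the class 80 ≤ m < 90: L = 80, F = 79, f = 30, h = 10.
65th percentile ≈ 80 + ((80.6 − 79) / 30) × 10 = 80.5333

80.53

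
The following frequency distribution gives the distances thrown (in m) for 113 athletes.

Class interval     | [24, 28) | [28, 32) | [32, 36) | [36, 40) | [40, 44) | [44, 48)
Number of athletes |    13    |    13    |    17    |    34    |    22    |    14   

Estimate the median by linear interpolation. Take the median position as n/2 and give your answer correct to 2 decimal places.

Cumulative frequencies: 13, 26, 43, 77, 99, 113
n = 113; position = n/2 = 56.5.
This falls in the class [36, 40): L = 36, F = 43, f = 34, h = 4.
Median ≈ 36 + ((56.5 − 43) / 34) × 4 = 37.5882

37.59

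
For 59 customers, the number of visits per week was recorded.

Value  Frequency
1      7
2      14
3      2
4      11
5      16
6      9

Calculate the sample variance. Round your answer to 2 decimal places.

Values: 1, 2, 3, 4, 5, 6
n = 59, Σfx = 219, mean = 3.7119
Σfx² = 981
Σf(x − x̄)² = Σfx² − (Σfx)²/n = 981 − 219²/59 = 168.1017
Sample variance = 168.1017 / 58 = 2.8983

2.90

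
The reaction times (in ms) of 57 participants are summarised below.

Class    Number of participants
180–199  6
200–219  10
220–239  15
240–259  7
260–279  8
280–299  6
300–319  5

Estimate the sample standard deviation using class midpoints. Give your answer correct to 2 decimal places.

Midpoints: 189.5, 209.5, 229.5, 249.5, 269.5, 289.5, 309.5
n = 57, Σfm = 13861.5, mean = 243.1842
Σfm² = 3443024.25
Σf(m − x̄)² = Σfm² − (Σfm)²/n = 3443024.25 − 13861.5²/57 = 72126.3158
Sample variance = 72126.3158 / 56 = 1287.9699
Standard deviation = √1287.9699 = 35.8883

35.89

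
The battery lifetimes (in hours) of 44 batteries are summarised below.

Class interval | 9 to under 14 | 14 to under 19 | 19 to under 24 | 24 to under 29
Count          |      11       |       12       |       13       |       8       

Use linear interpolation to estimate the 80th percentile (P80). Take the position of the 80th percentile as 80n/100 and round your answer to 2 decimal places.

23.69

Cumulative frequencies: 11, 23, 36, 44
n = 44; position = 80n/100 = 35.2.
This falls in the class 19 to under 24: L = 19, F = 23, f = 13, h = 5.
80th percentile ≈ 19 + ((35.2 − 23) / 13) × 5 = 23.6923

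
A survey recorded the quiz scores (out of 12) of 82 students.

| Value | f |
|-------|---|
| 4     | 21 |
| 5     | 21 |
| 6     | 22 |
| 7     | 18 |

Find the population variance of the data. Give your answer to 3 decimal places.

Values: 4, 5, 6, 7
n = 82, Σfx = 447, mean = 5.4512
Σfx² = 2535
Σf(x − x̄)² = Σfx² − (Σfx)²/n = 2535 − 447²/82 = 98.3049
Population variance = 98.3049 / 82 = 1.1988

1.199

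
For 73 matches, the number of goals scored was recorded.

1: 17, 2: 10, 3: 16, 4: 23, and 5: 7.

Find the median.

3

Cumulative frequencies: 17, 27, 43, 66, 73
n = 73, so the median is the value in position (n+1)/2 = 37.
Position 37 falls at value 3.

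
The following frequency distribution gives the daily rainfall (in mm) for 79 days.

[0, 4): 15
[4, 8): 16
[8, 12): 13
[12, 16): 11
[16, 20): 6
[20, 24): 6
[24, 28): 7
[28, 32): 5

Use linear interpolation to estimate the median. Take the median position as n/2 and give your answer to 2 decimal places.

10.62

Cumulative frequencies: 15, 31, 44, 55, 61, 67, 74, 79
n = 79; position = n/2 = 39.5.
This falls in the class [8, 12): L = 8, F = 31, f = 13, h = 4.
Median ≈ 8 + ((39.5 − 31) / 13) × 4 = 10.6154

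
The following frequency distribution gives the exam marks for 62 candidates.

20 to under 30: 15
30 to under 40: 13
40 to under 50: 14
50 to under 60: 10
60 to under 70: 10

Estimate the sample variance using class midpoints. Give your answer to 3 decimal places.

Midpoints: 25, 35, 45, 55, 65
n = 62, Σfm = 2660, mean = 42.9032
Σfm² = 126150
Σf(m − x̄)² = Σfm² − (Σfm)²/n = 126150 − 2660²/62 = 12027.4194
Sample variance = 12027.4194 / 61 = 197.1708

197.171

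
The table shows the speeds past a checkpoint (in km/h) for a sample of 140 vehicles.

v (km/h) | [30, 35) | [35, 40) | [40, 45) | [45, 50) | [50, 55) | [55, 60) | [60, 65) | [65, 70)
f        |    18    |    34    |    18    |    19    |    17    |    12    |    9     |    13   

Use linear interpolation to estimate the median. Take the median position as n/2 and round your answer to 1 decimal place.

45.0

Cumulative frequencies: 18, 52, 70, 89, 106, 118, 127, 140
n = 140; position = n/2 = 70.
This falls in the class [40, 45): L = 40, F = 52, f = 18, h = 5.
Median ≈ 40 + ((70 − 52) / 18) × 5 = 45.0000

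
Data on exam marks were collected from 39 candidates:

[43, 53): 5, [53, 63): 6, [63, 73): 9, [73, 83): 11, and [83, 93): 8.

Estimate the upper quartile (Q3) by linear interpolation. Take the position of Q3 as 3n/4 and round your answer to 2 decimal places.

81.41

Cumulative frequencies: 5, 11, 20, 31, 39
n = 39; position = 3n/4 = 29.25.
This falls in the class [73, 83): L = 73, F = 20, f = 11, h = 10.
Upper quartile ≈ 73 + ((29.25 − 20) / 11) × 10 = 81.4091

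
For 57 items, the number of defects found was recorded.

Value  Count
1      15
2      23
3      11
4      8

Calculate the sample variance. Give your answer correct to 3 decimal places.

0.991

Values: 1, 2, 3, 4
n = 57, Σfx = 126, mean = 2.2105
Σfx² = 334
Σf(x − x̄)² = Σfx² − (Σfx)²/n = 334 − 126²/57 = 55.4737
Sample variance = 55.4737 / 56 = 0.9906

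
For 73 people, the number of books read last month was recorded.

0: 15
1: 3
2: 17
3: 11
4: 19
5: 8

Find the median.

3

Cumulative frequencies: 15, 18, 35, 46, 65, 73
n = 73, so the median is the value in position (n+1)/2 = 37.
Position 37 falls at value 3.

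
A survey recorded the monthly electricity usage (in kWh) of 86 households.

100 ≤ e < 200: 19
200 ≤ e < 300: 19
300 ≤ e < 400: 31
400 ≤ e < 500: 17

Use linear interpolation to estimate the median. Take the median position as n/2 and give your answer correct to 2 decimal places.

Cumulative frequencies: 19, 38, 69, 86
n = 86; position = n/2 = 43.
This falls in the class 300 ≤ e < 400: L = 300, F = 38, f = 31, h = 100.
Median ≈ 300 + ((43 − 38) / 31) × 100 = 316.1290

316.13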